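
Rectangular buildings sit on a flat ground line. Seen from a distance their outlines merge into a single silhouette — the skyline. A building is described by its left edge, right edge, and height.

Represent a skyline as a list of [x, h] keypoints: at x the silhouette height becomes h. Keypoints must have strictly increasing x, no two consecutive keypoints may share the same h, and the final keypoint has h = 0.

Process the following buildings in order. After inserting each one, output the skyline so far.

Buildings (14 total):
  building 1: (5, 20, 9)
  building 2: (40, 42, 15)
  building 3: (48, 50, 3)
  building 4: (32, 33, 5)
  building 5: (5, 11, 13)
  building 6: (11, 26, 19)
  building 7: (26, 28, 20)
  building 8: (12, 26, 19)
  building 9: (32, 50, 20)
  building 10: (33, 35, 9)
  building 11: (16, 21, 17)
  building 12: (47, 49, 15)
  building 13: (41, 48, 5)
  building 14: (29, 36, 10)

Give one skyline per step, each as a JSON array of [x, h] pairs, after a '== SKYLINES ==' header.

== SKYLINES ==
[[5,9],[20,0]]
[[5,9],[20,0],[40,15],[42,0]]
[[5,9],[20,0],[40,15],[42,0],[48,3],[50,0]]
[[5,9],[20,0],[32,5],[33,0],[40,15],[42,0],[48,3],[50,0]]
[[5,13],[11,9],[20,0],[32,5],[33,0],[40,15],[42,0],[48,3],[50,0]]
[[5,13],[11,19],[26,0],[32,5],[33,0],[40,15],[42,0],[48,3],[50,0]]
[[5,13],[11,19],[26,20],[28,0],[32,5],[33,0],[40,15],[42,0],[48,3],[50,0]]
[[5,13],[11,19],[26,20],[28,0],[32,5],[33,0],[40,15],[42,0],[48,3],[50,0]]
[[5,13],[11,19],[26,20],[28,0],[32,20],[50,0]]
[[5,13],[11,19],[26,20],[28,0],[32,20],[50,0]]
[[5,13],[11,19],[26,20],[28,0],[32,20],[50,0]]
[[5,13],[11,19],[26,20],[28,0],[32,20],[50,0]]
[[5,13],[11,19],[26,20],[28,0],[32,20],[50,0]]
[[5,13],[11,19],[26,20],[28,0],[29,10],[32,20],[50,0]]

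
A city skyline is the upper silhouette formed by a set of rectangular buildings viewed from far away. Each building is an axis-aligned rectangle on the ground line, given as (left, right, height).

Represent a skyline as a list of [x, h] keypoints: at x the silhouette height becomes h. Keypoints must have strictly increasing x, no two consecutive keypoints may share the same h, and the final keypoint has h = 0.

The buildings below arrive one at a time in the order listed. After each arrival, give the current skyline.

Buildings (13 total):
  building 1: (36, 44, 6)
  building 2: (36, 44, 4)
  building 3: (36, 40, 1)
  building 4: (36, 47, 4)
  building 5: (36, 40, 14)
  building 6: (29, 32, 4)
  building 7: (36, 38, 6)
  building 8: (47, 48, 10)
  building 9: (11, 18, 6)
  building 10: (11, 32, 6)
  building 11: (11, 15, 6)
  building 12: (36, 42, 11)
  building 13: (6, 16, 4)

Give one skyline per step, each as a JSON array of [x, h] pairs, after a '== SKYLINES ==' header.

== SKYLINES ==
[[36,6],[44,0]]
[[36,6],[44,0]]
[[36,6],[44,0]]
[[36,6],[44,4],[47,0]]
[[36,14],[40,6],[44,4],[47,0]]
[[29,4],[32,0],[36,14],[40,6],[44,4],[47,0]]
[[29,4],[32,0],[36,14],[40,6],[44,4],[47,0]]
[[29,4],[32,0],[36,14],[40,6],[44,4],[47,10],[48,0]]
[[11,6],[18,0],[29,4],[32,0],[36,14],[40,6],[44,4],[47,10],[48,0]]
[[11,6],[32,0],[36,14],[40,6],[44,4],[47,10],[48,0]]
[[11,6],[32,0],[36,14],[40,6],[44,4],[47,10],[48,0]]
[[11,6],[32,0],[36,14],[40,11],[42,6],[44,4],[47,10],[48,0]]
[[6,4],[11,6],[32,0],[36,14],[40,11],[42,6],[44,4],[47,10],[48,0]]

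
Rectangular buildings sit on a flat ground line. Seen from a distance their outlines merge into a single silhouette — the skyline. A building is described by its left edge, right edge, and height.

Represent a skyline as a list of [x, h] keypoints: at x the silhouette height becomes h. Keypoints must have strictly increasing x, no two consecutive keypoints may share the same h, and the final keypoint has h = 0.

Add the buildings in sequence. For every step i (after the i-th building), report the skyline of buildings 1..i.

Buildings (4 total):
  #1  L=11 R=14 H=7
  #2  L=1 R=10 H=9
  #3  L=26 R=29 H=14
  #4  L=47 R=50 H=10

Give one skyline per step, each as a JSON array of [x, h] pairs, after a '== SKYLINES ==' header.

== SKYLINES ==
[[11,7],[14,0]]
[[1,9],[10,0],[11,7],[14,0]]
[[1,9],[10,0],[11,7],[14,0],[26,14],[29,0]]
[[1,9],[10,0],[11,7],[14,0],[26,14],[29,0],[47,10],[50,0]]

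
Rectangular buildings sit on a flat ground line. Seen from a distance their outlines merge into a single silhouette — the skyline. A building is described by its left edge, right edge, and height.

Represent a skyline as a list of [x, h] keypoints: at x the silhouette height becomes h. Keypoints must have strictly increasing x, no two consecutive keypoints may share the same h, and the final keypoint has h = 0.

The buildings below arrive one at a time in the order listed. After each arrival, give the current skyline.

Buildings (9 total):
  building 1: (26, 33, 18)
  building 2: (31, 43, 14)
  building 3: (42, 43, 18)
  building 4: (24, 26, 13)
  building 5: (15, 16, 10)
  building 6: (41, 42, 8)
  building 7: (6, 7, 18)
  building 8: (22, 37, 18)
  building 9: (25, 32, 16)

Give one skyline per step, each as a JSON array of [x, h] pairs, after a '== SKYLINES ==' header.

== SKYLINES ==
[[26,18],[33,0]]
[[26,18],[33,14],[43,0]]
[[26,18],[33,14],[42,18],[43,0]]
[[24,13],[26,18],[33,14],[42,18],[43,0]]
[[15,10],[16,0],[24,13],[26,18],[33,14],[42,18],[43,0]]
[[15,10],[16,0],[24,13],[26,18],[33,14],[42,18],[43,0]]
[[6,18],[7,0],[15,10],[16,0],[24,13],[26,18],[33,14],[42,18],[43,0]]
[[6,18],[7,0],[15,10],[16,0],[22,18],[37,14],[42,18],[43,0]]
[[6,18],[7,0],[15,10],[16,0],[22,18],[37,14],[42,18],[43,0]]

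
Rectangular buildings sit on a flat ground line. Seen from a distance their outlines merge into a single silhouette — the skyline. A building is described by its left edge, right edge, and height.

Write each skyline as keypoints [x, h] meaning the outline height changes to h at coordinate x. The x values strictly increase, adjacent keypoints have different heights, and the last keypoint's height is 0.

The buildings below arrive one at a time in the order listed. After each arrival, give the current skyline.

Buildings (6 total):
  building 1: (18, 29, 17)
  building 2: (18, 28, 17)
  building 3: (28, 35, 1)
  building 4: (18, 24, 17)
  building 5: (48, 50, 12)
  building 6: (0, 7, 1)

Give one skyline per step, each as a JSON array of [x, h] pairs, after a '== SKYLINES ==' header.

== SKYLINES ==
[[18,17],[29,0]]
[[18,17],[29,0]]
[[18,17],[29,1],[35,0]]
[[18,17],[29,1],[35,0]]
[[18,17],[29,1],[35,0],[48,12],[50,0]]
[[0,1],[7,0],[18,17],[29,1],[35,0],[48,12],[50,0]]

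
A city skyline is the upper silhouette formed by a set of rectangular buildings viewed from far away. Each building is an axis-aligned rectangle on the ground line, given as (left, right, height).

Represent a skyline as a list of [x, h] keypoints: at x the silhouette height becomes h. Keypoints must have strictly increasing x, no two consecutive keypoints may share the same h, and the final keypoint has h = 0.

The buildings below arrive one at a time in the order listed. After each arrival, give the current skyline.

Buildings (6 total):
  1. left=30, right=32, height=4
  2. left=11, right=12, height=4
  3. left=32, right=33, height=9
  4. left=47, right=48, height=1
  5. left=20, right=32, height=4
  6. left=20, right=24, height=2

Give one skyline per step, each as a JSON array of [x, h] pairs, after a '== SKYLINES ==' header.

== SKYLINES ==
[[30,4],[32,0]]
[[11,4],[12,0],[30,4],[32,0]]
[[11,4],[12,0],[30,4],[32,9],[33,0]]
[[11,4],[12,0],[30,4],[32,9],[33,0],[47,1],[48,0]]
[[11,4],[12,0],[20,4],[32,9],[33,0],[47,1],[48,0]]
[[11,4],[12,0],[20,4],[32,9],[33,0],[47,1],[48,0]]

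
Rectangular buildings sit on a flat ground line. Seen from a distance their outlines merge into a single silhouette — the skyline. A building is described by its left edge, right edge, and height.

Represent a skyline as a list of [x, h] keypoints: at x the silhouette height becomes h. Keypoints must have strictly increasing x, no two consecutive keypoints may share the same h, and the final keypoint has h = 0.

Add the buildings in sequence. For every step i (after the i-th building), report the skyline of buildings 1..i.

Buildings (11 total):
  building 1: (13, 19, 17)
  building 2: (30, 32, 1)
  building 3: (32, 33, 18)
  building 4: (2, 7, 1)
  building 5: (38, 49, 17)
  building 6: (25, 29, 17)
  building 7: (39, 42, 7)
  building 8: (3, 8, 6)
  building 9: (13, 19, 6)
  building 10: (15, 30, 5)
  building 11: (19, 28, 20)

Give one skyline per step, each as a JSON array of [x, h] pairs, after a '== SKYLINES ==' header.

== SKYLINES ==
[[13,17],[19,0]]
[[13,17],[19,0],[30,1],[32,0]]
[[13,17],[19,0],[30,1],[32,18],[33,0]]
[[2,1],[7,0],[13,17],[19,0],[30,1],[32,18],[33,0]]
[[2,1],[7,0],[13,17],[19,0],[30,1],[32,18],[33,0],[38,17],[49,0]]
[[2,1],[7,0],[13,17],[19,0],[25,17],[29,0],[30,1],[32,18],[33,0],[38,17],[49,0]]
[[2,1],[7,0],[13,17],[19,0],[25,17],[29,0],[30,1],[32,18],[33,0],[38,17],[49,0]]
[[2,1],[3,6],[8,0],[13,17],[19,0],[25,17],[29,0],[30,1],[32,18],[33,0],[38,17],[49,0]]
[[2,1],[3,6],[8,0],[13,17],[19,0],[25,17],[29,0],[30,1],[32,18],[33,0],[38,17],[49,0]]
[[2,1],[3,6],[8,0],[13,17],[19,5],[25,17],[29,5],[30,1],[32,18],[33,0],[38,17],[49,0]]
[[2,1],[3,6],[8,0],[13,17],[19,20],[28,17],[29,5],[30,1],[32,18],[33,0],[38,17],[49,0]]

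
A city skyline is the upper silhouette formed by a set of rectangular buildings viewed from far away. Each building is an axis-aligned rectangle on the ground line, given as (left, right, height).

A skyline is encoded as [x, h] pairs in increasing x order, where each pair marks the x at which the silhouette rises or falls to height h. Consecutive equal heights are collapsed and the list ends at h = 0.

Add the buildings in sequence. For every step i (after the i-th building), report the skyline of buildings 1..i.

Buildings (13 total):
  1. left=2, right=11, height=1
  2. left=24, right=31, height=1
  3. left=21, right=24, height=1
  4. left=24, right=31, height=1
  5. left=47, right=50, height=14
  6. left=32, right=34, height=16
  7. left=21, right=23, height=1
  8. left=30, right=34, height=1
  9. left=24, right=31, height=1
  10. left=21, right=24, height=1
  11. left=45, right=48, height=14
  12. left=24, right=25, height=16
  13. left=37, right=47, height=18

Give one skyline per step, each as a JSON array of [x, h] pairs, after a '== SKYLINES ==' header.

== SKYLINES ==
[[2,1],[11,0]]
[[2,1],[11,0],[24,1],[31,0]]
[[2,1],[11,0],[21,1],[31,0]]
[[2,1],[11,0],[21,1],[31,0]]
[[2,1],[11,0],[21,1],[31,0],[47,14],[50,0]]
[[2,1],[11,0],[21,1],[31,0],[32,16],[34,0],[47,14],[50,0]]
[[2,1],[11,0],[21,1],[31,0],[32,16],[34,0],[47,14],[50,0]]
[[2,1],[11,0],[21,1],[32,16],[34,0],[47,14],[50,0]]
[[2,1],[11,0],[21,1],[32,16],[34,0],[47,14],[50,0]]
[[2,1],[11,0],[21,1],[32,16],[34,0],[47,14],[50,0]]
[[2,1],[11,0],[21,1],[32,16],[34,0],[45,14],[50,0]]
[[2,1],[11,0],[21,1],[24,16],[25,1],[32,16],[34,0],[45,14],[50,0]]
[[2,1],[11,0],[21,1],[24,16],[25,1],[32,16],[34,0],[37,18],[47,14],[50,0]]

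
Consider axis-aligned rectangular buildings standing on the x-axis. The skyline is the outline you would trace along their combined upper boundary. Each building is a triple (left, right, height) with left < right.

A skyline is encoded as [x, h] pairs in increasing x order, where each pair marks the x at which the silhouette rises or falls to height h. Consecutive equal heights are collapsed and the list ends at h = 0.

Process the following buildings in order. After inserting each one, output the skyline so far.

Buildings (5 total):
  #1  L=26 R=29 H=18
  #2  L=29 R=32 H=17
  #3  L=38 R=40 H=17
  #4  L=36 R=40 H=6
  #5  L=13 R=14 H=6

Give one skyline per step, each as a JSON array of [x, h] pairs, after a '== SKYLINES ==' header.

== SKYLINES ==
[[26,18],[29,0]]
[[26,18],[29,17],[32,0]]
[[26,18],[29,17],[32,0],[38,17],[40,0]]
[[26,18],[29,17],[32,0],[36,6],[38,17],[40,0]]
[[13,6],[14,0],[26,18],[29,17],[32,0],[36,6],[38,17],[40,0]]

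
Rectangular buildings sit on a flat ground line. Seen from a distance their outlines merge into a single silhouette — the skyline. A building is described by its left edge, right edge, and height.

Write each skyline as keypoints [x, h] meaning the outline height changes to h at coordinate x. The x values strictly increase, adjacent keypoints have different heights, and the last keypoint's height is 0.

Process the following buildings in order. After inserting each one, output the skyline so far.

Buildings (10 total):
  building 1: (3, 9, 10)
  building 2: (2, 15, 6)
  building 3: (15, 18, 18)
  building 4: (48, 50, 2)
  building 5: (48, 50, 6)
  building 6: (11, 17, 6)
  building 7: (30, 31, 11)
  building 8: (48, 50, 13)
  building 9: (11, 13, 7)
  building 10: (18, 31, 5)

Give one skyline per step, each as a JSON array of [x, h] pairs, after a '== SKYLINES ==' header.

== SKYLINES ==
[[3,10],[9,0]]
[[2,6],[3,10],[9,6],[15,0]]
[[2,6],[3,10],[9,6],[15,18],[18,0]]
[[2,6],[3,10],[9,6],[15,18],[18,0],[48,2],[50,0]]
[[2,6],[3,10],[9,6],[15,18],[18,0],[48,6],[50,0]]
[[2,6],[3,10],[9,6],[15,18],[18,0],[48,6],[50,0]]
[[2,6],[3,10],[9,6],[15,18],[18,0],[30,11],[31,0],[48,6],[50,0]]
[[2,6],[3,10],[9,6],[15,18],[18,0],[30,11],[31,0],[48,13],[50,0]]
[[2,6],[3,10],[9,6],[11,7],[13,6],[15,18],[18,0],[30,11],[31,0],[48,13],[50,0]]
[[2,6],[3,10],[9,6],[11,7],[13,6],[15,18],[18,5],[30,11],[31,0],[48,13],[50,0]]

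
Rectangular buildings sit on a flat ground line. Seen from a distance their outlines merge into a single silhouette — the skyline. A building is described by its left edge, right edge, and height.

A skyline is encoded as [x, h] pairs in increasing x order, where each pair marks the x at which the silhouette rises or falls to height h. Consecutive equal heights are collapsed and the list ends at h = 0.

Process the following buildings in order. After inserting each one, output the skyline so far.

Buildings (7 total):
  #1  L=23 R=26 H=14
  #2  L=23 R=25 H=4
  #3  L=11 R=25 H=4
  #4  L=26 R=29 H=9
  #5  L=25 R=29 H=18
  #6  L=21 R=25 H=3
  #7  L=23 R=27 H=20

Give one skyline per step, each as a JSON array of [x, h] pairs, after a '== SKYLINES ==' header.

== SKYLINES ==
[[23,14],[26,0]]
[[23,14],[26,0]]
[[11,4],[23,14],[26,0]]
[[11,4],[23,14],[26,9],[29,0]]
[[11,4],[23,14],[25,18],[29,0]]
[[11,4],[23,14],[25,18],[29,0]]
[[11,4],[23,20],[27,18],[29,0]]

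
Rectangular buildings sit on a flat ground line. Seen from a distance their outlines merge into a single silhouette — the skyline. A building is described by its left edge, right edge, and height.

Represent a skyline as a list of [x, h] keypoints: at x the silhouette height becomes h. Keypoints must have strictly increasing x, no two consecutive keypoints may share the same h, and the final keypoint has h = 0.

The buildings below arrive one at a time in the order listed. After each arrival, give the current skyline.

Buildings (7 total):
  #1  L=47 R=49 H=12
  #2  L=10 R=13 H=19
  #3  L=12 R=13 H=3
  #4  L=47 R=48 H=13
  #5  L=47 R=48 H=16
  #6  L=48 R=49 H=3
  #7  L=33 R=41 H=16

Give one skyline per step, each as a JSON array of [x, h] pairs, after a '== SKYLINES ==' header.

== SKYLINES ==
[[47,12],[49,0]]
[[10,19],[13,0],[47,12],[49,0]]
[[10,19],[13,0],[47,12],[49,0]]
[[10,19],[13,0],[47,13],[48,12],[49,0]]
[[10,19],[13,0],[47,16],[48,12],[49,0]]
[[10,19],[13,0],[47,16],[48,12],[49,0]]
[[10,19],[13,0],[33,16],[41,0],[47,16],[48,12],[49,0]]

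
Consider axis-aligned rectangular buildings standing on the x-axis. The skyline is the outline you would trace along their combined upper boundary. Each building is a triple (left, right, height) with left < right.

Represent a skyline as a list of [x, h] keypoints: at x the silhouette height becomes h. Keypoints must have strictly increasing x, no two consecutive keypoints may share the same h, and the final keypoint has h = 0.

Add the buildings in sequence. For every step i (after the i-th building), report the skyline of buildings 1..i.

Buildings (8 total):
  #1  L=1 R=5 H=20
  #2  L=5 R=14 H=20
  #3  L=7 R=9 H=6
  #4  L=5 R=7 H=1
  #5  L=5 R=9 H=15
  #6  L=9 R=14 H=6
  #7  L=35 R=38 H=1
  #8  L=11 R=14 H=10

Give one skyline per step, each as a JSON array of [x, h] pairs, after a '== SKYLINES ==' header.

== SKYLINES ==
[[1,20],[5,0]]
[[1,20],[14,0]]
[[1,20],[14,0]]
[[1,20],[14,0]]
[[1,20],[14,0]]
[[1,20],[14,0]]
[[1,20],[14,0],[35,1],[38,0]]
[[1,20],[14,0],[35,1],[38,0]]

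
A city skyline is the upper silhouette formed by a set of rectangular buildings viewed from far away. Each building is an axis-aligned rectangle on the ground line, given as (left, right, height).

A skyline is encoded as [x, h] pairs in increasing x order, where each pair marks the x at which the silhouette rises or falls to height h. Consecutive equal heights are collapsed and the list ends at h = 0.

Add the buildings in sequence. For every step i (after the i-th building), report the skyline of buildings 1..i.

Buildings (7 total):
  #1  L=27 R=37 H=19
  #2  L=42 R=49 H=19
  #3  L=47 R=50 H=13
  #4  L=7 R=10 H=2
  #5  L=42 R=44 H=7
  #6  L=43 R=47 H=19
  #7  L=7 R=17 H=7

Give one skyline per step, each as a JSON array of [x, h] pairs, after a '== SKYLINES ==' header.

== SKYLINES ==
[[27,19],[37,0]]
[[27,19],[37,0],[42,19],[49,0]]
[[27,19],[37,0],[42,19],[49,13],[50,0]]
[[7,2],[10,0],[27,19],[37,0],[42,19],[49,13],[50,0]]
[[7,2],[10,0],[27,19],[37,0],[42,19],[49,13],[50,0]]
[[7,2],[10,0],[27,19],[37,0],[42,19],[49,13],[50,0]]
[[7,7],[17,0],[27,19],[37,0],[42,19],[49,13],[50,0]]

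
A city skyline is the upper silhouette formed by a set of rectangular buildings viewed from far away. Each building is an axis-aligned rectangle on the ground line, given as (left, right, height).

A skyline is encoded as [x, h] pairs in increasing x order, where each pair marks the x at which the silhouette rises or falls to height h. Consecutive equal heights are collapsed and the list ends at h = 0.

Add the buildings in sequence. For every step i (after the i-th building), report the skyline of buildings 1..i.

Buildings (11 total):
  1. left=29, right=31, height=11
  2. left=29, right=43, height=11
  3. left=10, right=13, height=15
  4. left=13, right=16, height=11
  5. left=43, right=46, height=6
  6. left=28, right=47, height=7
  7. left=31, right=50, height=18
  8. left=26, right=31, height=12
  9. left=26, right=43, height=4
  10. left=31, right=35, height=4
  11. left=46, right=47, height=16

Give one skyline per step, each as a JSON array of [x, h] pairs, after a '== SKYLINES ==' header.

== SKYLINES ==
[[29,11],[31,0]]
[[29,11],[43,0]]
[[10,15],[13,0],[29,11],[43,0]]
[[10,15],[13,11],[16,0],[29,11],[43,0]]
[[10,15],[13,11],[16,0],[29,11],[43,6],[46,0]]
[[10,15],[13,11],[16,0],[28,7],[29,11],[43,7],[47,0]]
[[10,15],[13,11],[16,0],[28,7],[29,11],[31,18],[50,0]]
[[10,15],[13,11],[16,0],[26,12],[31,18],[50,0]]
[[10,15],[13,11],[16,0],[26,12],[31,18],[50,0]]
[[10,15],[13,11],[16,0],[26,12],[31,18],[50,0]]
[[10,15],[13,11],[16,0],[26,12],[31,18],[50,0]]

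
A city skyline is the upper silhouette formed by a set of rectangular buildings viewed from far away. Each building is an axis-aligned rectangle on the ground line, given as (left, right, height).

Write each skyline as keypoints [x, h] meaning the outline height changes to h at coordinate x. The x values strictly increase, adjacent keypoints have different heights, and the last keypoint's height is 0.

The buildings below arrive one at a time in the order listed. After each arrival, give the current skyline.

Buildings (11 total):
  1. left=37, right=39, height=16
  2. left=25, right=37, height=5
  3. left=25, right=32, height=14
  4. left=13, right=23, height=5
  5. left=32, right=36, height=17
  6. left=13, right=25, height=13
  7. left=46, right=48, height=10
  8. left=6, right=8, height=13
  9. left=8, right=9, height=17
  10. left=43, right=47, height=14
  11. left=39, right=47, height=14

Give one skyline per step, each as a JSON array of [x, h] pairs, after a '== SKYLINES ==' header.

== SKYLINES ==
[[37,16],[39,0]]
[[25,5],[37,16],[39,0]]
[[25,14],[32,5],[37,16],[39,0]]
[[13,5],[23,0],[25,14],[32,5],[37,16],[39,0]]
[[13,5],[23,0],[25,14],[32,17],[36,5],[37,16],[39,0]]
[[13,13],[25,14],[32,17],[36,5],[37,16],[39,0]]
[[13,13],[25,14],[32,17],[36,5],[37,16],[39,0],[46,10],[48,0]]
[[6,13],[8,0],[13,13],[25,14],[32,17],[36,5],[37,16],[39,0],[46,10],[48,0]]
[[6,13],[8,17],[9,0],[13,13],[25,14],[32,17],[36,5],[37,16],[39,0],[46,10],[48,0]]
[[6,13],[8,17],[9,0],[13,13],[25,14],[32,17],[36,5],[37,16],[39,0],[43,14],[47,10],[48,0]]
[[6,13],[8,17],[9,0],[13,13],[25,14],[32,17],[36,5],[37,16],[39,14],[47,10],[48,0]]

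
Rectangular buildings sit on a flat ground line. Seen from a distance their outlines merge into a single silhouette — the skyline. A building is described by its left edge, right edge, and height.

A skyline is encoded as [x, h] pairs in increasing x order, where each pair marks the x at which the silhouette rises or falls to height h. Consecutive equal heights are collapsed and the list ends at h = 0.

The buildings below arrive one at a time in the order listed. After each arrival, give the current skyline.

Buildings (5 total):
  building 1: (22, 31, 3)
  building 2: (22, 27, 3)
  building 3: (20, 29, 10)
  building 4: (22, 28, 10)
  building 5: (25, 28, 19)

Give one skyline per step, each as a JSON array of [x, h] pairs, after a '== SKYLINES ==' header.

== SKYLINES ==
[[22,3],[31,0]]
[[22,3],[31,0]]
[[20,10],[29,3],[31,0]]
[[20,10],[29,3],[31,0]]
[[20,10],[25,19],[28,10],[29,3],[31,0]]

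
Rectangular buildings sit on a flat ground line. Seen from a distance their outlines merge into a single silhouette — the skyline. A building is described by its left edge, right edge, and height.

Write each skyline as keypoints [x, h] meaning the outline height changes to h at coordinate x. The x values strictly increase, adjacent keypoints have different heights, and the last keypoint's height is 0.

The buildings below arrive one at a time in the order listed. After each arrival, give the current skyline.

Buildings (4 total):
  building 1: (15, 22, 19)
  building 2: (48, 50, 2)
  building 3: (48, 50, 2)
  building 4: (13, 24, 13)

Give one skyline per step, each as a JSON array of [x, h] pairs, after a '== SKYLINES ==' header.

== SKYLINES ==
[[15,19],[22,0]]
[[15,19],[22,0],[48,2],[50,0]]
[[15,19],[22,0],[48,2],[50,0]]
[[13,13],[15,19],[22,13],[24,0],[48,2],[50,0]]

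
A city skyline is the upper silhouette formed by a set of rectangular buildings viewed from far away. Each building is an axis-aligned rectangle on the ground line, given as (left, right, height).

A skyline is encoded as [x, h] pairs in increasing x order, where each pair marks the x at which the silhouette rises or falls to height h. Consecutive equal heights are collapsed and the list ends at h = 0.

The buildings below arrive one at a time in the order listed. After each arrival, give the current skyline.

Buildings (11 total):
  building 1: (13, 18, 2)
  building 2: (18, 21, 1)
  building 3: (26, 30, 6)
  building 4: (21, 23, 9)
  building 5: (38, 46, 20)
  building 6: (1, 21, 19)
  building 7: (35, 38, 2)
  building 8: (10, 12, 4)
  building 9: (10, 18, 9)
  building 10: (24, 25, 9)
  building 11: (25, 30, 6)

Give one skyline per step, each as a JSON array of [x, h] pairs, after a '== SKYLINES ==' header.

== SKYLINES ==
[[13,2],[18,0]]
[[13,2],[18,1],[21,0]]
[[13,2],[18,1],[21,0],[26,6],[30,0]]
[[13,2],[18,1],[21,9],[23,0],[26,6],[30,0]]
[[13,2],[18,1],[21,9],[23,0],[26,6],[30,0],[38,20],[46,0]]
[[1,19],[21,9],[23,0],[26,6],[30,0],[38,20],[46,0]]
[[1,19],[21,9],[23,0],[26,6],[30,0],[35,2],[38,20],[46,0]]
[[1,19],[21,9],[23,0],[26,6],[30,0],[35,2],[38,20],[46,0]]
[[1,19],[21,9],[23,0],[26,6],[30,0],[35,2],[38,20],[46,0]]
[[1,19],[21,9],[23,0],[24,9],[25,0],[26,6],[30,0],[35,2],[38,20],[46,0]]
[[1,19],[21,9],[23,0],[24,9],[25,6],[30,0],[35,2],[38,20],[46,0]]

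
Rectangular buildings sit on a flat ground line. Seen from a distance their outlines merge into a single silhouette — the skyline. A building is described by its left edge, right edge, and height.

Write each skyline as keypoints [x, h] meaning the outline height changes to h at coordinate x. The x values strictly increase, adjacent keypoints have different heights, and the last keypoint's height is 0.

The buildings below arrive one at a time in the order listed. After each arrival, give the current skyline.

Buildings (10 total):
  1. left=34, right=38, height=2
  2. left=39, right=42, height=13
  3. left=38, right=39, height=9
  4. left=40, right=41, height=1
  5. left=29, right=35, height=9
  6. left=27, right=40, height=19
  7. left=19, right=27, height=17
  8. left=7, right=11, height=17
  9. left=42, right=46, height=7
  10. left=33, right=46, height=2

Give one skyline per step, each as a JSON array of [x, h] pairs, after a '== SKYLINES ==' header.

== SKYLINES ==
[[34,2],[38,0]]
[[34,2],[38,0],[39,13],[42,0]]
[[34,2],[38,9],[39,13],[42,0]]
[[34,2],[38,9],[39,13],[42,0]]
[[29,9],[35,2],[38,9],[39,13],[42,0]]
[[27,19],[40,13],[42,0]]
[[19,17],[27,19],[40,13],[42,0]]
[[7,17],[11,0],[19,17],[27,19],[40,13],[42,0]]
[[7,17],[11,0],[19,17],[27,19],[40,13],[42,7],[46,0]]
[[7,17],[11,0],[19,17],[27,19],[40,13],[42,7],[46,0]]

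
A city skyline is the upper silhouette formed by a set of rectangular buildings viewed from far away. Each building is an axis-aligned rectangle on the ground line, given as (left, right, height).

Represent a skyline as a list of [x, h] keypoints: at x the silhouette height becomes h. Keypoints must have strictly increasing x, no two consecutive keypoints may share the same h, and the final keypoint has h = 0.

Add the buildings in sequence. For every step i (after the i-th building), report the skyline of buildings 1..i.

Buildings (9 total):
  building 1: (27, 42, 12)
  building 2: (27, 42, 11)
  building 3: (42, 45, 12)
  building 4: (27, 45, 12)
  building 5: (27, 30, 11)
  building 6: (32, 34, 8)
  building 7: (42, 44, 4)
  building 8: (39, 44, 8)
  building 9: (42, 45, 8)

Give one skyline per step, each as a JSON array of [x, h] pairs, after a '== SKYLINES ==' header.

== SKYLINES ==
[[27,12],[42,0]]
[[27,12],[42,0]]
[[27,12],[45,0]]
[[27,12],[45,0]]
[[27,12],[45,0]]
[[27,12],[45,0]]
[[27,12],[45,0]]
[[27,12],[45,0]]
[[27,12],[45,0]]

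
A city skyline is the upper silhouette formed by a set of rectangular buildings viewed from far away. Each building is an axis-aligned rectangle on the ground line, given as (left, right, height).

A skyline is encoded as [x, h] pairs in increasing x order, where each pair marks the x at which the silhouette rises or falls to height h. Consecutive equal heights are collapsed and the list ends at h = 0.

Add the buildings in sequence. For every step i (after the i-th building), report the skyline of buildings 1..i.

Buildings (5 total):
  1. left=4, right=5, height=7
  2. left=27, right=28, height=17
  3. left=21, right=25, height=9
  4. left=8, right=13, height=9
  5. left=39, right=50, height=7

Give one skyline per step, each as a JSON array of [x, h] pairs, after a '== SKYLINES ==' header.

== SKYLINES ==
[[4,7],[5,0]]
[[4,7],[5,0],[27,17],[28,0]]
[[4,7],[5,0],[21,9],[25,0],[27,17],[28,0]]
[[4,7],[5,0],[8,9],[13,0],[21,9],[25,0],[27,17],[28,0]]
[[4,7],[5,0],[8,9],[13,0],[21,9],[25,0],[27,17],[28,0],[39,7],[50,0]]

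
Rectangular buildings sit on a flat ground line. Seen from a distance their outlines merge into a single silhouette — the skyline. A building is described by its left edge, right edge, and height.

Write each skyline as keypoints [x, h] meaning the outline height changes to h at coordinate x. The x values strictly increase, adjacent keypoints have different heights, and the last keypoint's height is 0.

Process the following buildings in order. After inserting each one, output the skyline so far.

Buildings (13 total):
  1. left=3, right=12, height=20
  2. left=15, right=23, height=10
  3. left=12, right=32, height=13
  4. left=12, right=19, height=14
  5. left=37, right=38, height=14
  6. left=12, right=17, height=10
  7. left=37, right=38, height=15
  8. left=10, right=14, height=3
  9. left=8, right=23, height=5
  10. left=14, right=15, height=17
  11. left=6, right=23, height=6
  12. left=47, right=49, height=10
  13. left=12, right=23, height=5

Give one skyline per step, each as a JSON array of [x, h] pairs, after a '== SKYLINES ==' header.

== SKYLINES ==
[[3,20],[12,0]]
[[3,20],[12,0],[15,10],[23,0]]
[[3,20],[12,13],[32,0]]
[[3,20],[12,14],[19,13],[32,0]]
[[3,20],[12,14],[19,13],[32,0],[37,14],[38,0]]
[[3,20],[12,14],[19,13],[32,0],[37,14],[38,0]]
[[3,20],[12,14],[19,13],[32,0],[37,15],[38,0]]
[[3,20],[12,14],[19,13],[32,0],[37,15],[38,0]]
[[3,20],[12,14],[19,13],[32,0],[37,15],[38,0]]
[[3,20],[12,14],[14,17],[15,14],[19,13],[32,0],[37,15],[38,0]]
[[3,20],[12,14],[14,17],[15,14],[19,13],[32,0],[37,15],[38,0]]
[[3,20],[12,14],[14,17],[15,14],[19,13],[32,0],[37,15],[38,0],[47,10],[49,0]]
[[3,20],[12,14],[14,17],[15,14],[19,13],[32,0],[37,15],[38,0],[47,10],[49,0]]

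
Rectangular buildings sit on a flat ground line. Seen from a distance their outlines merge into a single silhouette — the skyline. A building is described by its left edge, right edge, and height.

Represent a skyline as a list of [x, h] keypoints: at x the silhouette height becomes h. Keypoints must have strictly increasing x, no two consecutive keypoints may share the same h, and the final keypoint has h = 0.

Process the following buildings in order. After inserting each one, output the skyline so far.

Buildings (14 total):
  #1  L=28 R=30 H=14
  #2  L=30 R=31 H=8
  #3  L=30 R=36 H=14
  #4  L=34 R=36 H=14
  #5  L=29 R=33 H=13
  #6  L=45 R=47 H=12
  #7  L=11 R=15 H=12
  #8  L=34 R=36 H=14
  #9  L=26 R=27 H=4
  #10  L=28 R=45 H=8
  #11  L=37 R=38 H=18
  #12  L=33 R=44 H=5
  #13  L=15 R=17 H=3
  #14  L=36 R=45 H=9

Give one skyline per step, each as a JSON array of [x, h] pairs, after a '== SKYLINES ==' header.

== SKYLINES ==
[[28,14],[30,0]]
[[28,14],[30,8],[31,0]]
[[28,14],[36,0]]
[[28,14],[36,0]]
[[28,14],[36,0]]
[[28,14],[36,0],[45,12],[47,0]]
[[11,12],[15,0],[28,14],[36,0],[45,12],[47,0]]
[[11,12],[15,0],[28,14],[36,0],[45,12],[47,0]]
[[11,12],[15,0],[26,4],[27,0],[28,14],[36,0],[45,12],[47,0]]
[[11,12],[15,0],[26,4],[27,0],[28,14],[36,8],[45,12],[47,0]]
[[11,12],[15,0],[26,4],[27,0],[28,14],[36,8],[37,18],[38,8],[45,12],[47,0]]
[[11,12],[15,0],[26,4],[27,0],[28,14],[36,8],[37,18],[38,8],[45,12],[47,0]]
[[11,12],[15,3],[17,0],[26,4],[27,0],[28,14],[36,8],[37,18],[38,8],[45,12],[47,0]]
[[11,12],[15,3],[17,0],[26,4],[27,0],[28,14],[36,9],[37,18],[38,9],[45,12],[47,0]]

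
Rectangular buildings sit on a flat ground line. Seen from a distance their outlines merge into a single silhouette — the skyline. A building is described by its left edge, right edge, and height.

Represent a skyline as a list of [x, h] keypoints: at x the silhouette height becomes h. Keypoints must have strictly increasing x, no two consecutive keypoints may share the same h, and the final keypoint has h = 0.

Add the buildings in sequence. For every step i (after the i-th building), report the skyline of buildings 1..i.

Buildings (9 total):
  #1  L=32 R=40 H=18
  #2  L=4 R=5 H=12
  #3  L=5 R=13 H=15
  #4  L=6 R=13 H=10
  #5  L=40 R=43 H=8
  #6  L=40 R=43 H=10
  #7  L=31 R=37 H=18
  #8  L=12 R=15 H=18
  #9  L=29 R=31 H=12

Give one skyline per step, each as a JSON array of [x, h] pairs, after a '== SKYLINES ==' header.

== SKYLINES ==
[[32,18],[40,0]]
[[4,12],[5,0],[32,18],[40,0]]
[[4,12],[5,15],[13,0],[32,18],[40,0]]
[[4,12],[5,15],[13,0],[32,18],[40,0]]
[[4,12],[5,15],[13,0],[32,18],[40,8],[43,0]]
[[4,12],[5,15],[13,0],[32,18],[40,10],[43,0]]
[[4,12],[5,15],[13,0],[31,18],[40,10],[43,0]]
[[4,12],[5,15],[12,18],[15,0],[31,18],[40,10],[43,0]]
[[4,12],[5,15],[12,18],[15,0],[29,12],[31,18],[40,10],[43,0]]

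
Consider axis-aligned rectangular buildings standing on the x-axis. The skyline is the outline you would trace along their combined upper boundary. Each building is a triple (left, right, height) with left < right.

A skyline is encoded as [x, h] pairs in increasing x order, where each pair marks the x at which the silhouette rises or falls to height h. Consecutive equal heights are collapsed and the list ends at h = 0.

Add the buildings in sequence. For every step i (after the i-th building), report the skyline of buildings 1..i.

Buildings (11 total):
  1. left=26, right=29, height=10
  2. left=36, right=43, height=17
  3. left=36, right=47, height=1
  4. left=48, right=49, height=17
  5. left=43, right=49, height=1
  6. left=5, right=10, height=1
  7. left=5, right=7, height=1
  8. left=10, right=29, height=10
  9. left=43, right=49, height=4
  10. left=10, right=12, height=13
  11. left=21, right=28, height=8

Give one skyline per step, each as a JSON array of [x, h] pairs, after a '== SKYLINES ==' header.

== SKYLINES ==
[[26,10],[29,0]]
[[26,10],[29,0],[36,17],[43,0]]
[[26,10],[29,0],[36,17],[43,1],[47,0]]
[[26,10],[29,0],[36,17],[43,1],[47,0],[48,17],[49,0]]
[[26,10],[29,0],[36,17],[43,1],[48,17],[49,0]]
[[5,1],[10,0],[26,10],[29,0],[36,17],[43,1],[48,17],[49,0]]
[[5,1],[10,0],[26,10],[29,0],[36,17],[43,1],[48,17],[49,0]]
[[5,1],[10,10],[29,0],[36,17],[43,1],[48,17],[49,0]]
[[5,1],[10,10],[29,0],[36,17],[43,4],[48,17],[49,0]]
[[5,1],[10,13],[12,10],[29,0],[36,17],[43,4],[48,17],[49,0]]
[[5,1],[10,13],[12,10],[29,0],[36,17],[43,4],[48,17],[49,0]]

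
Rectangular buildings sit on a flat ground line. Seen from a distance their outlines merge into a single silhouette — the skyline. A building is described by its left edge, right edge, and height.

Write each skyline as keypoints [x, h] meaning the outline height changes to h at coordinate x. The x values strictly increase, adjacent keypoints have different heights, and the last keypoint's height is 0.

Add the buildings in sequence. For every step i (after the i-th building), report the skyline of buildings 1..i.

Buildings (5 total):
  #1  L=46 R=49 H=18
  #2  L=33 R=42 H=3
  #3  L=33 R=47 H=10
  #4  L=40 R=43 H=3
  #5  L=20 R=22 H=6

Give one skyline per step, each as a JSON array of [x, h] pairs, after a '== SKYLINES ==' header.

== SKYLINES ==
[[46,18],[49,0]]
[[33,3],[42,0],[46,18],[49,0]]
[[33,10],[46,18],[49,0]]
[[33,10],[46,18],[49,0]]
[[20,6],[22,0],[33,10],[46,18],[49,0]]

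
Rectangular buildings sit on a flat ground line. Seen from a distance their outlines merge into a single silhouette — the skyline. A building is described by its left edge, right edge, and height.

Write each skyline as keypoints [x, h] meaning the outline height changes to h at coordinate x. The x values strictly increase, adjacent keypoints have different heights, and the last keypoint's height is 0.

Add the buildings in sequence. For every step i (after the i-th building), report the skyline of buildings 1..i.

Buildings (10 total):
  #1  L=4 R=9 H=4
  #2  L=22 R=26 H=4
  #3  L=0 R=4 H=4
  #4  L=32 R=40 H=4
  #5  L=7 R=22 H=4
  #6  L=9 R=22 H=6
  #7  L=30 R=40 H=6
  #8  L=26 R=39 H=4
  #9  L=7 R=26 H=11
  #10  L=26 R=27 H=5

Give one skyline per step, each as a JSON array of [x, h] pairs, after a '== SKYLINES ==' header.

== SKYLINES ==
[[4,4],[9,0]]
[[4,4],[9,0],[22,4],[26,0]]
[[0,4],[9,0],[22,4],[26,0]]
[[0,4],[9,0],[22,4],[26,0],[32,4],[40,0]]
[[0,4],[26,0],[32,4],[40,0]]
[[0,4],[9,6],[22,4],[26,0],[32,4],[40,0]]
[[0,4],[9,6],[22,4],[26,0],[30,6],[40,0]]
[[0,4],[9,6],[22,4],[30,6],[40,0]]
[[0,4],[7,11],[26,4],[30,6],[40,0]]
[[0,4],[7,11],[26,5],[27,4],[30,6],[40,0]]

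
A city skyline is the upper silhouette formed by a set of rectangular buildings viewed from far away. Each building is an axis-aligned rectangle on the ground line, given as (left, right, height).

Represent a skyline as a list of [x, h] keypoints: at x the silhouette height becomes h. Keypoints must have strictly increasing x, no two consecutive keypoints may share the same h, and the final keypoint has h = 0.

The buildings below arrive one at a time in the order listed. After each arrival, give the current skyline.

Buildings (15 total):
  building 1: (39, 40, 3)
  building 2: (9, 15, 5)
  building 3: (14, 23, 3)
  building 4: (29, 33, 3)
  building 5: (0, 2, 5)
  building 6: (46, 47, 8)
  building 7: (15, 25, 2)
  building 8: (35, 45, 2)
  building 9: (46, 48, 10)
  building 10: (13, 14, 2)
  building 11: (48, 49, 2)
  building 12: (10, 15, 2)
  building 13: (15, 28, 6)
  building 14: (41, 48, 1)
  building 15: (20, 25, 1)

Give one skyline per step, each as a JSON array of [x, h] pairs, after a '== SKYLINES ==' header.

== SKYLINES ==
[[39,3],[40,0]]
[[9,5],[15,0],[39,3],[40,0]]
[[9,5],[15,3],[23,0],[39,3],[40,0]]
[[9,5],[15,3],[23,0],[29,3],[33,0],[39,3],[40,0]]
[[0,5],[2,0],[9,5],[15,3],[23,0],[29,3],[33,0],[39,3],[40,0]]
[[0,5],[2,0],[9,5],[15,3],[23,0],[29,3],[33,0],[39,3],[40,0],[46,8],[47,0]]
[[0,5],[2,0],[9,5],[15,3],[23,2],[25,0],[29,3],[33,0],[39,3],[40,0],[46,8],[47,0]]
[[0,5],[2,0],[9,5],[15,3],[23,2],[25,0],[29,3],[33,0],[35,2],[39,3],[40,2],[45,0],[46,8],[47,0]]
[[0,5],[2,0],[9,5],[15,3],[23,2],[25,0],[29,3],[33,0],[35,2],[39,3],[40,2],[45,0],[46,10],[48,0]]
[[0,5],[2,0],[9,5],[15,3],[23,2],[25,0],[29,3],[33,0],[35,2],[39,3],[40,2],[45,0],[46,10],[48,0]]
[[0,5],[2,0],[9,5],[15,3],[23,2],[25,0],[29,3],[33,0],[35,2],[39,3],[40,2],[45,0],[46,10],[48,2],[49,0]]
[[0,5],[2,0],[9,5],[15,3],[23,2],[25,0],[29,3],[33,0],[35,2],[39,3],[40,2],[45,0],[46,10],[48,2],[49,0]]
[[0,5],[2,0],[9,5],[15,6],[28,0],[29,3],[33,0],[35,2],[39,3],[40,2],[45,0],[46,10],[48,2],[49,0]]
[[0,5],[2,0],[9,5],[15,6],[28,0],[29,3],[33,0],[35,2],[39,3],[40,2],[45,1],[46,10],[48,2],[49,0]]
[[0,5],[2,0],[9,5],[15,6],[28,0],[29,3],[33,0],[35,2],[39,3],[40,2],[45,1],[46,10],[48,2],[49,0]]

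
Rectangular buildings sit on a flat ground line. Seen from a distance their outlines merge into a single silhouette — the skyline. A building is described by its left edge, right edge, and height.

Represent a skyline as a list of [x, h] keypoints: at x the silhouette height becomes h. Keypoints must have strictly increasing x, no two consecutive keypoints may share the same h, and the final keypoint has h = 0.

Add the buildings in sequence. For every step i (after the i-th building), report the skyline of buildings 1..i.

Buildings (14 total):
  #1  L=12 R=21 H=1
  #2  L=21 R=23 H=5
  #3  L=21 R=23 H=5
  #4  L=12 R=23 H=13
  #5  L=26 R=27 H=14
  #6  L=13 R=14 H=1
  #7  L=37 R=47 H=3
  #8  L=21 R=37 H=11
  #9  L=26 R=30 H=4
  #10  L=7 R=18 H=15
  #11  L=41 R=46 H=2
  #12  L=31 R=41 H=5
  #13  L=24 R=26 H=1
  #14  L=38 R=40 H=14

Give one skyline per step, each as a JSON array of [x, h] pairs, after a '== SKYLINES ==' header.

== SKYLINES ==
[[12,1],[21,0]]
[[12,1],[21,5],[23,0]]
[[12,1],[21,5],[23,0]]
[[12,13],[23,0]]
[[12,13],[23,0],[26,14],[27,0]]
[[12,13],[23,0],[26,14],[27,0]]
[[12,13],[23,0],[26,14],[27,0],[37,3],[47,0]]
[[12,13],[23,11],[26,14],[27,11],[37,3],[47,0]]
[[12,13],[23,11],[26,14],[27,11],[37,3],[47,0]]
[[7,15],[18,13],[23,11],[26,14],[27,11],[37,3],[47,0]]
[[7,15],[18,13],[23,11],[26,14],[27,11],[37,3],[47,0]]
[[7,15],[18,13],[23,11],[26,14],[27,11],[37,5],[41,3],[47,0]]
[[7,15],[18,13],[23,11],[26,14],[27,11],[37,5],[41,3],[47,0]]
[[7,15],[18,13],[23,11],[26,14],[27,11],[37,5],[38,14],[40,5],[41,3],[47,0]]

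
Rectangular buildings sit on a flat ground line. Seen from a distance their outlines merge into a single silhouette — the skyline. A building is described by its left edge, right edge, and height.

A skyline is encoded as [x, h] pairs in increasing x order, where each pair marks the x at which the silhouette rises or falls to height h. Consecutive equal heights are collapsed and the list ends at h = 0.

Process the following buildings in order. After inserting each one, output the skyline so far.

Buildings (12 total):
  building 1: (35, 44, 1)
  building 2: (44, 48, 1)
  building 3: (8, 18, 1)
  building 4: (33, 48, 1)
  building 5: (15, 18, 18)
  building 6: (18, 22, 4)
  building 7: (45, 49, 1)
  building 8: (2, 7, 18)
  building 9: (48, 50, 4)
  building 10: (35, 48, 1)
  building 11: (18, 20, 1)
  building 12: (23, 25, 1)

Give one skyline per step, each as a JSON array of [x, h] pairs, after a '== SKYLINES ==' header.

== SKYLINES ==
[[35,1],[44,0]]
[[35,1],[48,0]]
[[8,1],[18,0],[35,1],[48,0]]
[[8,1],[18,0],[33,1],[48,0]]
[[8,1],[15,18],[18,0],[33,1],[48,0]]
[[8,1],[15,18],[18,4],[22,0],[33,1],[48,0]]
[[8,1],[15,18],[18,4],[22,0],[33,1],[49,0]]
[[2,18],[7,0],[8,1],[15,18],[18,4],[22,0],[33,1],[49,0]]
[[2,18],[7,0],[8,1],[15,18],[18,4],[22,0],[33,1],[48,4],[50,0]]
[[2,18],[7,0],[8,1],[15,18],[18,4],[22,0],[33,1],[48,4],[50,0]]
[[2,18],[7,0],[8,1],[15,18],[18,4],[22,0],[33,1],[48,4],[50,0]]
[[2,18],[7,0],[8,1],[15,18],[18,4],[22,0],[23,1],[25,0],[33,1],[48,4],[50,0]]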